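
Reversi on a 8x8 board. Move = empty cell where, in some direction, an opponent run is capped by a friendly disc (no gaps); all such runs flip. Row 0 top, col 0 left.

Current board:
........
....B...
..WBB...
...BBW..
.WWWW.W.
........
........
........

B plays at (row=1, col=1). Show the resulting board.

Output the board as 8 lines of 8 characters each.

Place B at (1,1); scan 8 dirs for brackets.
Dir NW: first cell '.' (not opp) -> no flip
Dir N: first cell '.' (not opp) -> no flip
Dir NE: first cell '.' (not opp) -> no flip
Dir W: first cell '.' (not opp) -> no flip
Dir E: first cell '.' (not opp) -> no flip
Dir SW: first cell '.' (not opp) -> no flip
Dir S: first cell '.' (not opp) -> no flip
Dir SE: opp run (2,2) capped by B -> flip
All flips: (2,2)

Answer: ........
.B..B...
..BBB...
...BBW..
.WWWW.W.
........
........
........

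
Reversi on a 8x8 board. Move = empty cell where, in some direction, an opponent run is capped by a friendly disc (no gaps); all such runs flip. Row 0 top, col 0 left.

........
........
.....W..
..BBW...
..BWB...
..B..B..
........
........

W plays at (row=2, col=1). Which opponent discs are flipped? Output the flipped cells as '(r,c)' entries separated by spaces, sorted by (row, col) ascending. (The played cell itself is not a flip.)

Dir NW: first cell '.' (not opp) -> no flip
Dir N: first cell '.' (not opp) -> no flip
Dir NE: first cell '.' (not opp) -> no flip
Dir W: first cell '.' (not opp) -> no flip
Dir E: first cell '.' (not opp) -> no flip
Dir SW: first cell '.' (not opp) -> no flip
Dir S: first cell '.' (not opp) -> no flip
Dir SE: opp run (3,2) capped by W -> flip

Answer: (3,2)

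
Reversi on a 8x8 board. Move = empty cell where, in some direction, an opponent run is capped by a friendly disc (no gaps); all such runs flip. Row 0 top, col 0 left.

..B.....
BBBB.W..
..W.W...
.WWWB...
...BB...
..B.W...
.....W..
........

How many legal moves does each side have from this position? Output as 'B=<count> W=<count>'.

-- B to move --
(0,4): no bracket -> illegal
(0,5): no bracket -> illegal
(0,6): no bracket -> illegal
(1,4): flips 1 -> legal
(1,6): no bracket -> illegal
(2,0): no bracket -> illegal
(2,1): flips 1 -> legal
(2,3): flips 1 -> legal
(2,5): no bracket -> illegal
(2,6): no bracket -> illegal
(3,0): flips 3 -> legal
(3,5): flips 1 -> legal
(4,0): flips 2 -> legal
(4,1): no bracket -> illegal
(4,2): flips 2 -> legal
(4,5): no bracket -> illegal
(5,3): no bracket -> illegal
(5,5): no bracket -> illegal
(5,6): no bracket -> illegal
(6,3): no bracket -> illegal
(6,4): flips 1 -> legal
(6,6): no bracket -> illegal
(7,4): no bracket -> illegal
(7,5): no bracket -> illegal
(7,6): flips 2 -> legal
B mobility = 9
-- W to move --
(0,0): flips 1 -> legal
(0,1): no bracket -> illegal
(0,3): no bracket -> illegal
(0,4): flips 1 -> legal
(1,4): no bracket -> illegal
(2,0): no bracket -> illegal
(2,1): no bracket -> illegal
(2,3): no bracket -> illegal
(2,5): no bracket -> illegal
(3,5): flips 1 -> legal
(4,1): no bracket -> illegal
(4,2): no bracket -> illegal
(4,5): no bracket -> illegal
(5,1): no bracket -> illegal
(5,3): flips 1 -> legal
(5,5): flips 1 -> legal
(6,1): no bracket -> illegal
(6,2): no bracket -> illegal
(6,3): no bracket -> illegal
W mobility = 5

Answer: B=9 W=5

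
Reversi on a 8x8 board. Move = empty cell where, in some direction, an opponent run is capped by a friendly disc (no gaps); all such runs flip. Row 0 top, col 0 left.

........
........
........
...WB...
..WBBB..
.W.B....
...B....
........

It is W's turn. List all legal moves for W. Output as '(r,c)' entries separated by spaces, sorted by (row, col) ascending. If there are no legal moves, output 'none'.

Answer: (3,5) (4,6) (5,5) (6,4) (7,3)

Derivation:
(2,3): no bracket -> illegal
(2,4): no bracket -> illegal
(2,5): no bracket -> illegal
(3,2): no bracket -> illegal
(3,5): flips 1 -> legal
(3,6): no bracket -> illegal
(4,6): flips 3 -> legal
(5,2): no bracket -> illegal
(5,4): no bracket -> illegal
(5,5): flips 1 -> legal
(5,6): no bracket -> illegal
(6,2): no bracket -> illegal
(6,4): flips 1 -> legal
(7,2): no bracket -> illegal
(7,3): flips 3 -> legal
(7,4): no bracket -> illegal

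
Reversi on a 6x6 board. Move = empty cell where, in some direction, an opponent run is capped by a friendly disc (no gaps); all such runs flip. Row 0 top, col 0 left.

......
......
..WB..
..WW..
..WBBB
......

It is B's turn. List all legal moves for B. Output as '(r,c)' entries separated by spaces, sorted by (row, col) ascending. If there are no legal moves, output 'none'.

Answer: (1,1) (2,1) (4,1)

Derivation:
(1,1): flips 2 -> legal
(1,2): no bracket -> illegal
(1,3): no bracket -> illegal
(2,1): flips 2 -> legal
(2,4): no bracket -> illegal
(3,1): no bracket -> illegal
(3,4): no bracket -> illegal
(4,1): flips 2 -> legal
(5,1): no bracket -> illegal
(5,2): no bracket -> illegal
(5,3): no bracket -> illegal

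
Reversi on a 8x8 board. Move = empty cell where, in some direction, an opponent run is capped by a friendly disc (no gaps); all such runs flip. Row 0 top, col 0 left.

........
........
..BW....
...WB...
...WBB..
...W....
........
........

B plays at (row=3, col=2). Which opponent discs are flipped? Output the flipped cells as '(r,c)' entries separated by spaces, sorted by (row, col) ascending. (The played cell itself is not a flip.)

Dir NW: first cell '.' (not opp) -> no flip
Dir N: first cell 'B' (not opp) -> no flip
Dir NE: opp run (2,3), next='.' -> no flip
Dir W: first cell '.' (not opp) -> no flip
Dir E: opp run (3,3) capped by B -> flip
Dir SW: first cell '.' (not opp) -> no flip
Dir S: first cell '.' (not opp) -> no flip
Dir SE: opp run (4,3), next='.' -> no flip

Answer: (3,3)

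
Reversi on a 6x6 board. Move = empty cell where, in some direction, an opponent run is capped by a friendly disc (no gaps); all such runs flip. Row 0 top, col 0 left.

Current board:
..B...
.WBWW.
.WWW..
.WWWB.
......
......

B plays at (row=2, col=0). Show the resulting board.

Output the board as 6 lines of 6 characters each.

Place B at (2,0); scan 8 dirs for brackets.
Dir NW: edge -> no flip
Dir N: first cell '.' (not opp) -> no flip
Dir NE: opp run (1,1) capped by B -> flip
Dir W: edge -> no flip
Dir E: opp run (2,1) (2,2) (2,3), next='.' -> no flip
Dir SW: edge -> no flip
Dir S: first cell '.' (not opp) -> no flip
Dir SE: opp run (3,1), next='.' -> no flip
All flips: (1,1)

Answer: ..B...
.BBWW.
BWWW..
.WWWB.
......
......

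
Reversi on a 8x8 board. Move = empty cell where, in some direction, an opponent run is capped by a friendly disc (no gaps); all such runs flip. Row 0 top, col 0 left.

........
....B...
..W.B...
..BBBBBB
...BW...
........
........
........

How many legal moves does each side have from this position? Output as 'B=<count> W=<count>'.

Answer: B=6 W=3

Derivation:
-- B to move --
(1,1): flips 1 -> legal
(1,2): flips 1 -> legal
(1,3): no bracket -> illegal
(2,1): no bracket -> illegal
(2,3): no bracket -> illegal
(3,1): no bracket -> illegal
(4,5): flips 1 -> legal
(5,3): flips 1 -> legal
(5,4): flips 1 -> legal
(5,5): flips 1 -> legal
B mobility = 6
-- W to move --
(0,3): no bracket -> illegal
(0,4): flips 3 -> legal
(0,5): no bracket -> illegal
(1,3): no bracket -> illegal
(1,5): no bracket -> illegal
(2,1): no bracket -> illegal
(2,3): no bracket -> illegal
(2,5): no bracket -> illegal
(2,6): flips 1 -> legal
(2,7): no bracket -> illegal
(3,1): no bracket -> illegal
(4,1): no bracket -> illegal
(4,2): flips 2 -> legal
(4,5): no bracket -> illegal
(4,6): no bracket -> illegal
(4,7): no bracket -> illegal
(5,2): no bracket -> illegal
(5,3): no bracket -> illegal
(5,4): no bracket -> illegal
W mobility = 3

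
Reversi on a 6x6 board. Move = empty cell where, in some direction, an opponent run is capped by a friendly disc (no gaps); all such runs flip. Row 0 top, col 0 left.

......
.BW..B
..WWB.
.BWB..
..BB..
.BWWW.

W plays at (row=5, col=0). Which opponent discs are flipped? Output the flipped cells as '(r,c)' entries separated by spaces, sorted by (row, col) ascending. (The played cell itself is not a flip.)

Answer: (5,1)

Derivation:
Dir NW: edge -> no flip
Dir N: first cell '.' (not opp) -> no flip
Dir NE: first cell '.' (not opp) -> no flip
Dir W: edge -> no flip
Dir E: opp run (5,1) capped by W -> flip
Dir SW: edge -> no flip
Dir S: edge -> no flip
Dir SE: edge -> no flip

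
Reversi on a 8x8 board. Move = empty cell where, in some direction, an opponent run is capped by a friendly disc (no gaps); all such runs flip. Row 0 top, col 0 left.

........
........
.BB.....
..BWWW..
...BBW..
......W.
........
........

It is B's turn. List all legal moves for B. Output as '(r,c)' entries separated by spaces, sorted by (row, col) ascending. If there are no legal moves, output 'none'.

(2,3): flips 1 -> legal
(2,4): flips 1 -> legal
(2,5): flips 1 -> legal
(2,6): flips 1 -> legal
(3,6): flips 3 -> legal
(4,2): no bracket -> illegal
(4,6): flips 1 -> legal
(4,7): no bracket -> illegal
(5,4): no bracket -> illegal
(5,5): no bracket -> illegal
(5,7): no bracket -> illegal
(6,5): no bracket -> illegal
(6,6): no bracket -> illegal
(6,7): no bracket -> illegal

Answer: (2,3) (2,4) (2,5) (2,6) (3,6) (4,6)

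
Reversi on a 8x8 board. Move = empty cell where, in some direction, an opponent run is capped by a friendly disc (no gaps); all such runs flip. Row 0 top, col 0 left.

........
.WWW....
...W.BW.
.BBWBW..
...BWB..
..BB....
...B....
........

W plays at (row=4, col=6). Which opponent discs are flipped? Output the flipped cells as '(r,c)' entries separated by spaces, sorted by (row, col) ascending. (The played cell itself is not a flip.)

Answer: (4,5)

Derivation:
Dir NW: first cell 'W' (not opp) -> no flip
Dir N: first cell '.' (not opp) -> no flip
Dir NE: first cell '.' (not opp) -> no flip
Dir W: opp run (4,5) capped by W -> flip
Dir E: first cell '.' (not opp) -> no flip
Dir SW: first cell '.' (not opp) -> no flip
Dir S: first cell '.' (not opp) -> no flip
Dir SE: first cell '.' (not opp) -> no flip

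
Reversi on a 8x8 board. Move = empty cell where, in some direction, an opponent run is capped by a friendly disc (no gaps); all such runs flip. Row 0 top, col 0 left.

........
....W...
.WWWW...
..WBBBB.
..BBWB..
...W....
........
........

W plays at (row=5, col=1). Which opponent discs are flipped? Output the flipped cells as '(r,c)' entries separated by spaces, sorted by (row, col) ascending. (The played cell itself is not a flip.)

Answer: (3,3) (4,2)

Derivation:
Dir NW: first cell '.' (not opp) -> no flip
Dir N: first cell '.' (not opp) -> no flip
Dir NE: opp run (4,2) (3,3) capped by W -> flip
Dir W: first cell '.' (not opp) -> no flip
Dir E: first cell '.' (not opp) -> no flip
Dir SW: first cell '.' (not opp) -> no flip
Dir S: first cell '.' (not opp) -> no flip
Dir SE: first cell '.' (not opp) -> no flip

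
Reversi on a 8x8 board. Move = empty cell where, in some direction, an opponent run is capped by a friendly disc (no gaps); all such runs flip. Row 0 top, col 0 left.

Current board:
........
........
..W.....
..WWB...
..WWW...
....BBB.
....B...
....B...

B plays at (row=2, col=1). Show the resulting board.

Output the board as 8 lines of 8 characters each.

Place B at (2,1); scan 8 dirs for brackets.
Dir NW: first cell '.' (not opp) -> no flip
Dir N: first cell '.' (not opp) -> no flip
Dir NE: first cell '.' (not opp) -> no flip
Dir W: first cell '.' (not opp) -> no flip
Dir E: opp run (2,2), next='.' -> no flip
Dir SW: first cell '.' (not opp) -> no flip
Dir S: first cell '.' (not opp) -> no flip
Dir SE: opp run (3,2) (4,3) capped by B -> flip
All flips: (3,2) (4,3)

Answer: ........
........
.BW.....
..BWB...
..WBW...
....BBB.
....B...
....B...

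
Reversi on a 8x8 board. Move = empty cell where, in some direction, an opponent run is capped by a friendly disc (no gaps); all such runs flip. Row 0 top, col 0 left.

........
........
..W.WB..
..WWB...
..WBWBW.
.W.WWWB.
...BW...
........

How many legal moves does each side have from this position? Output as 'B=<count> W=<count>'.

Answer: B=10 W=8

Derivation:
-- B to move --
(1,1): no bracket -> illegal
(1,2): no bracket -> illegal
(1,3): no bracket -> illegal
(1,4): flips 1 -> legal
(1,5): no bracket -> illegal
(2,1): flips 1 -> legal
(2,3): flips 2 -> legal
(3,1): flips 2 -> legal
(3,5): no bracket -> illegal
(3,6): flips 1 -> legal
(3,7): no bracket -> illegal
(4,0): no bracket -> illegal
(4,1): flips 1 -> legal
(4,7): flips 1 -> legal
(5,0): no bracket -> illegal
(5,2): flips 3 -> legal
(5,7): no bracket -> illegal
(6,0): no bracket -> illegal
(6,1): no bracket -> illegal
(6,2): no bracket -> illegal
(6,5): flips 3 -> legal
(6,6): no bracket -> illegal
(7,3): no bracket -> illegal
(7,4): flips 3 -> legal
(7,5): no bracket -> illegal
B mobility = 10
-- W to move --
(1,4): no bracket -> illegal
(1,5): no bracket -> illegal
(1,6): no bracket -> illegal
(2,3): no bracket -> illegal
(2,6): flips 1 -> legal
(3,5): flips 2 -> legal
(3,6): flips 1 -> legal
(4,7): no bracket -> illegal
(5,2): no bracket -> illegal
(5,7): flips 1 -> legal
(6,2): flips 1 -> legal
(6,5): no bracket -> illegal
(6,6): flips 1 -> legal
(6,7): no bracket -> illegal
(7,2): flips 1 -> legal
(7,3): flips 1 -> legal
(7,4): no bracket -> illegal
W mobility = 8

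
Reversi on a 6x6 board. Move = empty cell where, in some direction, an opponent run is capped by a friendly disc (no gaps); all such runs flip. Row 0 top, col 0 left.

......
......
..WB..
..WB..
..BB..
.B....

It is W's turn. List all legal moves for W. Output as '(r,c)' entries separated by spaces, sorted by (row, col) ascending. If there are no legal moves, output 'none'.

(1,2): no bracket -> illegal
(1,3): no bracket -> illegal
(1,4): flips 1 -> legal
(2,4): flips 1 -> legal
(3,1): no bracket -> illegal
(3,4): flips 1 -> legal
(4,0): no bracket -> illegal
(4,1): no bracket -> illegal
(4,4): flips 1 -> legal
(5,0): no bracket -> illegal
(5,2): flips 1 -> legal
(5,3): no bracket -> illegal
(5,4): flips 1 -> legal

Answer: (1,4) (2,4) (3,4) (4,4) (5,2) (5,4)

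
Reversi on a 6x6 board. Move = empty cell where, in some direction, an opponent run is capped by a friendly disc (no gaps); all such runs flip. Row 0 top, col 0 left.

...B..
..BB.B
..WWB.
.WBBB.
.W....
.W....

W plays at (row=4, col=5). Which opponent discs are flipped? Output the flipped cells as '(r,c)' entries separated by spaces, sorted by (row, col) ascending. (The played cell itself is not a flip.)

Answer: (3,4)

Derivation:
Dir NW: opp run (3,4) capped by W -> flip
Dir N: first cell '.' (not opp) -> no flip
Dir NE: edge -> no flip
Dir W: first cell '.' (not opp) -> no flip
Dir E: edge -> no flip
Dir SW: first cell '.' (not opp) -> no flip
Dir S: first cell '.' (not opp) -> no flip
Dir SE: edge -> no flip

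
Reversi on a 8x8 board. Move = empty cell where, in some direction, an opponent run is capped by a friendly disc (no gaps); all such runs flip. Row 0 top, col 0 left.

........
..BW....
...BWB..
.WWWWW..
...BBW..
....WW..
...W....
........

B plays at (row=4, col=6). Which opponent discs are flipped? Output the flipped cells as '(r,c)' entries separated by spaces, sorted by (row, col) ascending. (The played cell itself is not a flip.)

Dir NW: opp run (3,5) (2,4) (1,3), next='.' -> no flip
Dir N: first cell '.' (not opp) -> no flip
Dir NE: first cell '.' (not opp) -> no flip
Dir W: opp run (4,5) capped by B -> flip
Dir E: first cell '.' (not opp) -> no flip
Dir SW: opp run (5,5), next='.' -> no flip
Dir S: first cell '.' (not opp) -> no flip
Dir SE: first cell '.' (not opp) -> no flip

Answer: (4,5)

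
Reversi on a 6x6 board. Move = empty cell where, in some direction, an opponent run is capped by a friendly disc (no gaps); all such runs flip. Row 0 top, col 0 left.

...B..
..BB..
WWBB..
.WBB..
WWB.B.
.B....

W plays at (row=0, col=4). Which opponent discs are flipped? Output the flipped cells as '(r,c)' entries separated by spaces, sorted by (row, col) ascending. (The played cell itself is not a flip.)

Answer: (1,3) (2,2)

Derivation:
Dir NW: edge -> no flip
Dir N: edge -> no flip
Dir NE: edge -> no flip
Dir W: opp run (0,3), next='.' -> no flip
Dir E: first cell '.' (not opp) -> no flip
Dir SW: opp run (1,3) (2,2) capped by W -> flip
Dir S: first cell '.' (not opp) -> no flip
Dir SE: first cell '.' (not opp) -> no flip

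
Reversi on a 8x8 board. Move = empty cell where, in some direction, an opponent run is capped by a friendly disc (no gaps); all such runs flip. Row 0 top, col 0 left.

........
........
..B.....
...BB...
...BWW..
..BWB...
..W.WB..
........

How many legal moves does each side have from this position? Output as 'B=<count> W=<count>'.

-- B to move --
(3,5): no bracket -> illegal
(3,6): flips 1 -> legal
(4,2): no bracket -> illegal
(4,6): flips 2 -> legal
(5,1): no bracket -> illegal
(5,5): flips 1 -> legal
(5,6): flips 1 -> legal
(6,1): no bracket -> illegal
(6,3): flips 2 -> legal
(7,1): no bracket -> illegal
(7,2): flips 1 -> legal
(7,3): no bracket -> illegal
(7,4): flips 1 -> legal
(7,5): no bracket -> illegal
B mobility = 7
-- W to move --
(1,1): flips 2 -> legal
(1,2): no bracket -> illegal
(1,3): no bracket -> illegal
(2,1): no bracket -> illegal
(2,3): flips 3 -> legal
(2,4): flips 1 -> legal
(2,5): no bracket -> illegal
(3,1): no bracket -> illegal
(3,2): no bracket -> illegal
(3,5): no bracket -> illegal
(4,1): no bracket -> illegal
(4,2): flips 2 -> legal
(5,1): flips 1 -> legal
(5,5): flips 1 -> legal
(5,6): no bracket -> illegal
(6,1): no bracket -> illegal
(6,3): flips 1 -> legal
(6,6): flips 1 -> legal
(7,4): no bracket -> illegal
(7,5): no bracket -> illegal
(7,6): no bracket -> illegal
W mobility = 8

Answer: B=7 W=8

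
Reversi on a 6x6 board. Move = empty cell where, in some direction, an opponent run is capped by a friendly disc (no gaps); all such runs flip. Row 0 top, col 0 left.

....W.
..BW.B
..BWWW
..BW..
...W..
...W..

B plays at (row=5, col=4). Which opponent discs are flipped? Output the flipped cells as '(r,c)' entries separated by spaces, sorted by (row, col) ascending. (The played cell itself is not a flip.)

Answer: (4,3)

Derivation:
Dir NW: opp run (4,3) capped by B -> flip
Dir N: first cell '.' (not opp) -> no flip
Dir NE: first cell '.' (not opp) -> no flip
Dir W: opp run (5,3), next='.' -> no flip
Dir E: first cell '.' (not opp) -> no flip
Dir SW: edge -> no flip
Dir S: edge -> no flip
Dir SE: edge -> no flip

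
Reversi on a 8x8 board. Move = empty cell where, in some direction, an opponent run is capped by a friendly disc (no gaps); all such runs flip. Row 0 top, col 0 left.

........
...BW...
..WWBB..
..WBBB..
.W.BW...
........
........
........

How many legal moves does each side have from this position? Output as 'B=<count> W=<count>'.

Answer: B=11 W=9

Derivation:
-- B to move --
(0,3): flips 1 -> legal
(0,4): flips 1 -> legal
(0,5): no bracket -> illegal
(1,1): flips 1 -> legal
(1,2): flips 1 -> legal
(1,5): flips 1 -> legal
(2,1): flips 3 -> legal
(3,0): no bracket -> illegal
(3,1): flips 2 -> legal
(4,0): no bracket -> illegal
(4,2): no bracket -> illegal
(4,5): flips 1 -> legal
(5,0): no bracket -> illegal
(5,1): no bracket -> illegal
(5,2): no bracket -> illegal
(5,3): flips 1 -> legal
(5,4): flips 1 -> legal
(5,5): flips 1 -> legal
B mobility = 11
-- W to move --
(0,2): no bracket -> illegal
(0,3): flips 1 -> legal
(0,4): flips 1 -> legal
(1,2): flips 1 -> legal
(1,5): no bracket -> illegal
(1,6): no bracket -> illegal
(2,6): flips 3 -> legal
(3,6): flips 4 -> legal
(4,2): flips 1 -> legal
(4,5): flips 1 -> legal
(4,6): no bracket -> illegal
(5,2): no bracket -> illegal
(5,3): flips 2 -> legal
(5,4): flips 1 -> legal
W mobility = 9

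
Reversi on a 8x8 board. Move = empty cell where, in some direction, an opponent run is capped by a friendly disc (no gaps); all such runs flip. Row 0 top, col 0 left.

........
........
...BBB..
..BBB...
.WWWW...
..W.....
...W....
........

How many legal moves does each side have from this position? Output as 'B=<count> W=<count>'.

Answer: B=7 W=6

Derivation:
-- B to move --
(3,0): no bracket -> illegal
(3,1): no bracket -> illegal
(3,5): no bracket -> illegal
(4,0): no bracket -> illegal
(4,5): no bracket -> illegal
(5,0): flips 1 -> legal
(5,1): flips 1 -> legal
(5,3): flips 1 -> legal
(5,4): flips 2 -> legal
(5,5): flips 1 -> legal
(6,1): flips 2 -> legal
(6,2): flips 2 -> legal
(6,4): no bracket -> illegal
(7,2): no bracket -> illegal
(7,3): no bracket -> illegal
(7,4): no bracket -> illegal
B mobility = 7
-- W to move --
(1,2): no bracket -> illegal
(1,3): flips 2 -> legal
(1,4): flips 4 -> legal
(1,5): flips 2 -> legal
(1,6): flips 2 -> legal
(2,1): flips 1 -> legal
(2,2): flips 2 -> legal
(2,6): no bracket -> illegal
(3,1): no bracket -> illegal
(3,5): no bracket -> illegal
(3,6): no bracket -> illegal
(4,5): no bracket -> illegal
W mobility = 6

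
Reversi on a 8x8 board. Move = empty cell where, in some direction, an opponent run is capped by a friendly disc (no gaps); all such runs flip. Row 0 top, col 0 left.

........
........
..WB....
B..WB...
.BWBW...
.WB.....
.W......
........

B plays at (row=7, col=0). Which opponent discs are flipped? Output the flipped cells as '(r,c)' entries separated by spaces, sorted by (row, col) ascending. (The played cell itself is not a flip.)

Dir NW: edge -> no flip
Dir N: first cell '.' (not opp) -> no flip
Dir NE: opp run (6,1) capped by B -> flip
Dir W: edge -> no flip
Dir E: first cell '.' (not opp) -> no flip
Dir SW: edge -> no flip
Dir S: edge -> no flip
Dir SE: edge -> no flip

Answer: (6,1)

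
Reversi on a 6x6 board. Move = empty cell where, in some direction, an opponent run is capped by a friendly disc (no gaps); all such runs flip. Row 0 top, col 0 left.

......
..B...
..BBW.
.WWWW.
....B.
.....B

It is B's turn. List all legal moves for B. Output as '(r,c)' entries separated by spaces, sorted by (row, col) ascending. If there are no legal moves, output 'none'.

Answer: (1,4) (2,5) (4,0) (4,1) (4,2) (4,3) (4,5)

Derivation:
(1,3): no bracket -> illegal
(1,4): flips 2 -> legal
(1,5): no bracket -> illegal
(2,0): no bracket -> illegal
(2,1): no bracket -> illegal
(2,5): flips 1 -> legal
(3,0): no bracket -> illegal
(3,5): no bracket -> illegal
(4,0): flips 1 -> legal
(4,1): flips 1 -> legal
(4,2): flips 1 -> legal
(4,3): flips 1 -> legal
(4,5): flips 1 -> legal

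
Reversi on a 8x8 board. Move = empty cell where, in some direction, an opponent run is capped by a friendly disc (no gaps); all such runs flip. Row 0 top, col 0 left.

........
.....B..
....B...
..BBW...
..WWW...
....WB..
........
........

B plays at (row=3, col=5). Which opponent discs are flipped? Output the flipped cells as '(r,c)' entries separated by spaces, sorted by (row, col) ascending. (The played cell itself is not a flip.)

Answer: (3,4)

Derivation:
Dir NW: first cell 'B' (not opp) -> no flip
Dir N: first cell '.' (not opp) -> no flip
Dir NE: first cell '.' (not opp) -> no flip
Dir W: opp run (3,4) capped by B -> flip
Dir E: first cell '.' (not opp) -> no flip
Dir SW: opp run (4,4), next='.' -> no flip
Dir S: first cell '.' (not opp) -> no flip
Dir SE: first cell '.' (not opp) -> no flip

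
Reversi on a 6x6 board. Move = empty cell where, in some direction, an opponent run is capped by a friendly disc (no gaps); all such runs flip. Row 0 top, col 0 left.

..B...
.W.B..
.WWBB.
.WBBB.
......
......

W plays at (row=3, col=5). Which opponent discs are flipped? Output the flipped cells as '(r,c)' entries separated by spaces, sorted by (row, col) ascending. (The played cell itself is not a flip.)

Answer: (3,2) (3,3) (3,4)

Derivation:
Dir NW: opp run (2,4) (1,3) (0,2), next=edge -> no flip
Dir N: first cell '.' (not opp) -> no flip
Dir NE: edge -> no flip
Dir W: opp run (3,4) (3,3) (3,2) capped by W -> flip
Dir E: edge -> no flip
Dir SW: first cell '.' (not opp) -> no flip
Dir S: first cell '.' (not opp) -> no flip
Dir SE: edge -> no flip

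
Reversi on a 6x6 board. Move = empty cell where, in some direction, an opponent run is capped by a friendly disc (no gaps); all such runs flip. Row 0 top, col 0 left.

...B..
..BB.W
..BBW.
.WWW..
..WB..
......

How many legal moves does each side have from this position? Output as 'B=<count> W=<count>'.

Answer: B=7 W=8

Derivation:
-- B to move --
(0,4): no bracket -> illegal
(0,5): no bracket -> illegal
(1,4): no bracket -> illegal
(2,0): no bracket -> illegal
(2,1): flips 1 -> legal
(2,5): flips 1 -> legal
(3,0): no bracket -> illegal
(3,4): no bracket -> illegal
(3,5): flips 1 -> legal
(4,0): flips 1 -> legal
(4,1): flips 2 -> legal
(4,4): flips 1 -> legal
(5,1): no bracket -> illegal
(5,2): flips 2 -> legal
(5,3): no bracket -> illegal
B mobility = 7
-- W to move --
(0,1): no bracket -> illegal
(0,2): flips 3 -> legal
(0,4): flips 2 -> legal
(1,1): flips 1 -> legal
(1,4): flips 1 -> legal
(2,1): flips 2 -> legal
(3,4): no bracket -> illegal
(4,4): flips 1 -> legal
(5,2): no bracket -> illegal
(5,3): flips 1 -> legal
(5,4): flips 1 -> legal
W mobility = 8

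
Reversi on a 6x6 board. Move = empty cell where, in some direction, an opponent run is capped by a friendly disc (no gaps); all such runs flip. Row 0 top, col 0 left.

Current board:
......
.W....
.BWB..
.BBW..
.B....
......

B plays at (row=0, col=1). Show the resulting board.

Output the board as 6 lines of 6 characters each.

Answer: .B....
.B....
.BWB..
.BBW..
.B....
......

Derivation:
Place B at (0,1); scan 8 dirs for brackets.
Dir NW: edge -> no flip
Dir N: edge -> no flip
Dir NE: edge -> no flip
Dir W: first cell '.' (not opp) -> no flip
Dir E: first cell '.' (not opp) -> no flip
Dir SW: first cell '.' (not opp) -> no flip
Dir S: opp run (1,1) capped by B -> flip
Dir SE: first cell '.' (not opp) -> no flip
All flips: (1,1)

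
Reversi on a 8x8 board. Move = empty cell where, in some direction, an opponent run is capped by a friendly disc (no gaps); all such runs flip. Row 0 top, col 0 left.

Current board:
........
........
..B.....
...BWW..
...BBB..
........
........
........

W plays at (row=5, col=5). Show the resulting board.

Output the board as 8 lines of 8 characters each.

Answer: ........
........
..B.....
...BWW..
...BBW..
.....W..
........
........

Derivation:
Place W at (5,5); scan 8 dirs for brackets.
Dir NW: opp run (4,4) (3,3) (2,2), next='.' -> no flip
Dir N: opp run (4,5) capped by W -> flip
Dir NE: first cell '.' (not opp) -> no flip
Dir W: first cell '.' (not opp) -> no flip
Dir E: first cell '.' (not opp) -> no flip
Dir SW: first cell '.' (not opp) -> no flip
Dir S: first cell '.' (not opp) -> no flip
Dir SE: first cell '.' (not opp) -> no flip
All flips: (4,5)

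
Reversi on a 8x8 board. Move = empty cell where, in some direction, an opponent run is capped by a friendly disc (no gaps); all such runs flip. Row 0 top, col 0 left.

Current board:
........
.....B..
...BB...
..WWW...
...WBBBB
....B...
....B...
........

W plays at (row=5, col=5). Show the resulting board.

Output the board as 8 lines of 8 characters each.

Answer: ........
.....B..
...BB...
..WWW...
...WWBBB
....BW..
....B...
........

Derivation:
Place W at (5,5); scan 8 dirs for brackets.
Dir NW: opp run (4,4) capped by W -> flip
Dir N: opp run (4,5), next='.' -> no flip
Dir NE: opp run (4,6), next='.' -> no flip
Dir W: opp run (5,4), next='.' -> no flip
Dir E: first cell '.' (not opp) -> no flip
Dir SW: opp run (6,4), next='.' -> no flip
Dir S: first cell '.' (not opp) -> no flip
Dir SE: first cell '.' (not opp) -> no flip
All flips: (4,4)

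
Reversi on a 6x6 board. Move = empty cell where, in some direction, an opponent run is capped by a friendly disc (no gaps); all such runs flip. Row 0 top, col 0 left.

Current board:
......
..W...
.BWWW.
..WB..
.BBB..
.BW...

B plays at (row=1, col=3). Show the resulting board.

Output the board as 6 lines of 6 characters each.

Place B at (1,3); scan 8 dirs for brackets.
Dir NW: first cell '.' (not opp) -> no flip
Dir N: first cell '.' (not opp) -> no flip
Dir NE: first cell '.' (not opp) -> no flip
Dir W: opp run (1,2), next='.' -> no flip
Dir E: first cell '.' (not opp) -> no flip
Dir SW: opp run (2,2), next='.' -> no flip
Dir S: opp run (2,3) capped by B -> flip
Dir SE: opp run (2,4), next='.' -> no flip
All flips: (2,3)

Answer: ......
..WB..
.BWBW.
..WB..
.BBB..
.BW...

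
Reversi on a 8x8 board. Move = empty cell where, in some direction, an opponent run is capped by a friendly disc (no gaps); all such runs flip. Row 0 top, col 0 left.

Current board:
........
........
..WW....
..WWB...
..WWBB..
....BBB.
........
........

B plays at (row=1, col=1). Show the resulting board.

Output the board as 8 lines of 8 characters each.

Answer: ........
.B......
..BW....
..WBB...
..WWBB..
....BBB.
........
........

Derivation:
Place B at (1,1); scan 8 dirs for brackets.
Dir NW: first cell '.' (not opp) -> no flip
Dir N: first cell '.' (not opp) -> no flip
Dir NE: first cell '.' (not opp) -> no flip
Dir W: first cell '.' (not opp) -> no flip
Dir E: first cell '.' (not opp) -> no flip
Dir SW: first cell '.' (not opp) -> no flip
Dir S: first cell '.' (not opp) -> no flip
Dir SE: opp run (2,2) (3,3) capped by B -> flip
All flips: (2,2) (3,3)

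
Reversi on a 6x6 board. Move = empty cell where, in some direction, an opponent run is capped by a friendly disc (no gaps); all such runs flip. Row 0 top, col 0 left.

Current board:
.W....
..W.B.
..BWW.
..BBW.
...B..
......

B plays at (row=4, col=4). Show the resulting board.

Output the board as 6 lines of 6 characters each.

Place B at (4,4); scan 8 dirs for brackets.
Dir NW: first cell 'B' (not opp) -> no flip
Dir N: opp run (3,4) (2,4) capped by B -> flip
Dir NE: first cell '.' (not opp) -> no flip
Dir W: first cell 'B' (not opp) -> no flip
Dir E: first cell '.' (not opp) -> no flip
Dir SW: first cell '.' (not opp) -> no flip
Dir S: first cell '.' (not opp) -> no flip
Dir SE: first cell '.' (not opp) -> no flip
All flips: (2,4) (3,4)

Answer: .W....
..W.B.
..BWB.
..BBB.
...BB.
......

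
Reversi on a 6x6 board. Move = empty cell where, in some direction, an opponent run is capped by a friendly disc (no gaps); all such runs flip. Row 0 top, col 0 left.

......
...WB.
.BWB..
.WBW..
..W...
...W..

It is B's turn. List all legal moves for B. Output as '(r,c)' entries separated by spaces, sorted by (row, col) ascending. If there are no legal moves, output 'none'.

Answer: (0,3) (1,2) (3,0) (3,4) (4,1) (4,3) (5,2)

Derivation:
(0,2): no bracket -> illegal
(0,3): flips 1 -> legal
(0,4): no bracket -> illegal
(1,1): no bracket -> illegal
(1,2): flips 2 -> legal
(2,0): no bracket -> illegal
(2,4): no bracket -> illegal
(3,0): flips 1 -> legal
(3,4): flips 1 -> legal
(4,0): no bracket -> illegal
(4,1): flips 1 -> legal
(4,3): flips 1 -> legal
(4,4): no bracket -> illegal
(5,1): no bracket -> illegal
(5,2): flips 1 -> legal
(5,4): no bracket -> illegal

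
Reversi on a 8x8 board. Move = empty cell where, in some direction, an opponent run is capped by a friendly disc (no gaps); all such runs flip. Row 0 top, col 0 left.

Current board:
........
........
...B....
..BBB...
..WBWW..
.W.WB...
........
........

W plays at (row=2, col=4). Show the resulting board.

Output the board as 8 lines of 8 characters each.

Answer: ........
........
...BW...
..BWW...
..WBWW..
.W.WB...
........
........

Derivation:
Place W at (2,4); scan 8 dirs for brackets.
Dir NW: first cell '.' (not opp) -> no flip
Dir N: first cell '.' (not opp) -> no flip
Dir NE: first cell '.' (not opp) -> no flip
Dir W: opp run (2,3), next='.' -> no flip
Dir E: first cell '.' (not opp) -> no flip
Dir SW: opp run (3,3) capped by W -> flip
Dir S: opp run (3,4) capped by W -> flip
Dir SE: first cell '.' (not opp) -> no flip
All flips: (3,3) (3,4)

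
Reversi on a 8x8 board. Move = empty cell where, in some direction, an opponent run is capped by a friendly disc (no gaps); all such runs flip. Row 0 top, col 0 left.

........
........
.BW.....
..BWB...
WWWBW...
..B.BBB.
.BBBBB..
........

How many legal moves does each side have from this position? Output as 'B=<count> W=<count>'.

Answer: B=6 W=9

Derivation:
-- B to move --
(1,1): flips 3 -> legal
(1,2): flips 1 -> legal
(1,3): no bracket -> illegal
(2,3): flips 2 -> legal
(2,4): no bracket -> illegal
(3,0): flips 1 -> legal
(3,1): no bracket -> illegal
(3,5): no bracket -> illegal
(4,5): flips 1 -> legal
(5,0): flips 1 -> legal
(5,1): no bracket -> illegal
(5,3): no bracket -> illegal
B mobility = 6
-- W to move --
(1,0): no bracket -> illegal
(1,1): no bracket -> illegal
(1,2): no bracket -> illegal
(2,0): flips 1 -> legal
(2,3): flips 1 -> legal
(2,4): flips 1 -> legal
(2,5): no bracket -> illegal
(3,0): no bracket -> illegal
(3,1): flips 1 -> legal
(3,5): flips 1 -> legal
(4,5): no bracket -> illegal
(4,6): no bracket -> illegal
(4,7): no bracket -> illegal
(5,0): no bracket -> illegal
(5,1): no bracket -> illegal
(5,3): flips 1 -> legal
(5,7): no bracket -> illegal
(6,0): no bracket -> illegal
(6,6): flips 1 -> legal
(6,7): no bracket -> illegal
(7,0): no bracket -> illegal
(7,1): no bracket -> illegal
(7,2): flips 2 -> legal
(7,3): no bracket -> illegal
(7,4): flips 4 -> legal
(7,5): no bracket -> illegal
(7,6): no bracket -> illegal
W mobility = 9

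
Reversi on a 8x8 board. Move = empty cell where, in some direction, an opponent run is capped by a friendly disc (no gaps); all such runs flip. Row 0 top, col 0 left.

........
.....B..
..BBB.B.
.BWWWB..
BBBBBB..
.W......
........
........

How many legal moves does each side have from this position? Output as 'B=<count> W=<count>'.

-- B to move --
(2,1): flips 1 -> legal
(2,5): flips 1 -> legal
(5,0): no bracket -> illegal
(5,2): no bracket -> illegal
(6,0): flips 1 -> legal
(6,1): flips 1 -> legal
(6,2): flips 1 -> legal
B mobility = 5
-- W to move --
(0,4): no bracket -> illegal
(0,5): no bracket -> illegal
(0,6): flips 2 -> legal
(1,1): flips 1 -> legal
(1,2): flips 2 -> legal
(1,3): flips 1 -> legal
(1,4): flips 2 -> legal
(1,6): no bracket -> illegal
(1,7): no bracket -> illegal
(2,0): no bracket -> illegal
(2,1): flips 2 -> legal
(2,5): no bracket -> illegal
(2,7): no bracket -> illegal
(3,0): flips 1 -> legal
(3,6): flips 1 -> legal
(3,7): no bracket -> illegal
(4,6): no bracket -> illegal
(5,0): flips 1 -> legal
(5,2): flips 2 -> legal
(5,3): flips 1 -> legal
(5,4): flips 2 -> legal
(5,5): flips 1 -> legal
(5,6): flips 1 -> legal
W mobility = 14

Answer: B=5 W=14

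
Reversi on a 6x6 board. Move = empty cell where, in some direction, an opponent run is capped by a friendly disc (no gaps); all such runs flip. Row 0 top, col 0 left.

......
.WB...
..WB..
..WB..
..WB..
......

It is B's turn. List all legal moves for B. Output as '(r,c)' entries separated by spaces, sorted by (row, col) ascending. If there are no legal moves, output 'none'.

(0,0): flips 2 -> legal
(0,1): no bracket -> illegal
(0,2): no bracket -> illegal
(1,0): flips 1 -> legal
(1,3): no bracket -> illegal
(2,0): no bracket -> illegal
(2,1): flips 2 -> legal
(3,1): flips 1 -> legal
(4,1): flips 2 -> legal
(5,1): flips 1 -> legal
(5,2): flips 3 -> legal
(5,3): no bracket -> illegal

Answer: (0,0) (1,0) (2,1) (3,1) (4,1) (5,1) (5,2)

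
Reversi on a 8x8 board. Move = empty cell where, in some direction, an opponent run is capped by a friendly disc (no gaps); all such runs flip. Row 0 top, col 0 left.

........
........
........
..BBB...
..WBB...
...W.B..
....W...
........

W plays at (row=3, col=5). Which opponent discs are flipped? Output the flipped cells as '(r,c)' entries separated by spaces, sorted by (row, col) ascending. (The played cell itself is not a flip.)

Answer: (4,4)

Derivation:
Dir NW: first cell '.' (not opp) -> no flip
Dir N: first cell '.' (not opp) -> no flip
Dir NE: first cell '.' (not opp) -> no flip
Dir W: opp run (3,4) (3,3) (3,2), next='.' -> no flip
Dir E: first cell '.' (not opp) -> no flip
Dir SW: opp run (4,4) capped by W -> flip
Dir S: first cell '.' (not opp) -> no flip
Dir SE: first cell '.' (not opp) -> no flip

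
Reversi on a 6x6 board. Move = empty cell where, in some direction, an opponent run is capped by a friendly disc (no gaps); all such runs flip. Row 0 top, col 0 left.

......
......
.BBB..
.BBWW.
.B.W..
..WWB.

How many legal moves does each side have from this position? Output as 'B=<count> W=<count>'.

-- B to move --
(2,4): no bracket -> illegal
(2,5): no bracket -> illegal
(3,5): flips 2 -> legal
(4,2): no bracket -> illegal
(4,4): flips 1 -> legal
(4,5): flips 1 -> legal
(5,1): flips 2 -> legal
B mobility = 4
-- W to move --
(1,0): flips 2 -> legal
(1,1): flips 1 -> legal
(1,2): flips 1 -> legal
(1,3): flips 1 -> legal
(1,4): no bracket -> illegal
(2,0): no bracket -> illegal
(2,4): no bracket -> illegal
(3,0): flips 3 -> legal
(4,0): no bracket -> illegal
(4,2): no bracket -> illegal
(4,4): no bracket -> illegal
(4,5): no bracket -> illegal
(5,0): no bracket -> illegal
(5,1): no bracket -> illegal
(5,5): flips 1 -> legal
W mobility = 6

Answer: B=4 W=6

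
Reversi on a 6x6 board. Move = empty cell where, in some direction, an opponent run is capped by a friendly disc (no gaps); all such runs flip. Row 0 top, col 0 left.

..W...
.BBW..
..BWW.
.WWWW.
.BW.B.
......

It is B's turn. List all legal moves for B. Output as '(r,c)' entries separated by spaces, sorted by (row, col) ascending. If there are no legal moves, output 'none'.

(0,1): no bracket -> illegal
(0,3): no bracket -> illegal
(0,4): flips 1 -> legal
(1,4): flips 5 -> legal
(1,5): no bracket -> illegal
(2,0): no bracket -> illegal
(2,1): flips 1 -> legal
(2,5): flips 2 -> legal
(3,0): no bracket -> illegal
(3,5): no bracket -> illegal
(4,0): flips 1 -> legal
(4,3): flips 1 -> legal
(4,5): flips 2 -> legal
(5,1): no bracket -> illegal
(5,2): flips 2 -> legal
(5,3): no bracket -> illegal

Answer: (0,4) (1,4) (2,1) (2,5) (4,0) (4,3) (4,5) (5,2)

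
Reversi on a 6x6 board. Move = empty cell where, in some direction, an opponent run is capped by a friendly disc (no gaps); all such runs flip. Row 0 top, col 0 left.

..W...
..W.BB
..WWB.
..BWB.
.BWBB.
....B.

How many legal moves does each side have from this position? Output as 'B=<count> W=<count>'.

Answer: B=6 W=9

Derivation:
-- B to move --
(0,1): flips 2 -> legal
(0,3): no bracket -> illegal
(1,1): flips 2 -> legal
(1,3): flips 2 -> legal
(2,1): flips 2 -> legal
(3,1): no bracket -> illegal
(5,1): flips 2 -> legal
(5,2): flips 1 -> legal
(5,3): no bracket -> illegal
B mobility = 6
-- W to move --
(0,3): no bracket -> illegal
(0,4): no bracket -> illegal
(0,5): flips 1 -> legal
(1,3): no bracket -> illegal
(2,1): no bracket -> illegal
(2,5): flips 1 -> legal
(3,0): no bracket -> illegal
(3,1): flips 1 -> legal
(3,5): flips 1 -> legal
(4,0): flips 1 -> legal
(4,5): flips 3 -> legal
(5,0): flips 2 -> legal
(5,1): no bracket -> illegal
(5,2): no bracket -> illegal
(5,3): flips 1 -> legal
(5,5): flips 1 -> legal
W mobility = 9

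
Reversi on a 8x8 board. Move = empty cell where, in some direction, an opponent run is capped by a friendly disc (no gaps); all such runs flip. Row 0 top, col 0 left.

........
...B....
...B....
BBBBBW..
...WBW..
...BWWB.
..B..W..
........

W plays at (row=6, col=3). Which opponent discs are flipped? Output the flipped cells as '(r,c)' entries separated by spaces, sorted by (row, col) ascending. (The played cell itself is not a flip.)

Dir NW: first cell '.' (not opp) -> no flip
Dir N: opp run (5,3) capped by W -> flip
Dir NE: first cell 'W' (not opp) -> no flip
Dir W: opp run (6,2), next='.' -> no flip
Dir E: first cell '.' (not opp) -> no flip
Dir SW: first cell '.' (not opp) -> no flip
Dir S: first cell '.' (not opp) -> no flip
Dir SE: first cell '.' (not opp) -> no flip

Answer: (5,3)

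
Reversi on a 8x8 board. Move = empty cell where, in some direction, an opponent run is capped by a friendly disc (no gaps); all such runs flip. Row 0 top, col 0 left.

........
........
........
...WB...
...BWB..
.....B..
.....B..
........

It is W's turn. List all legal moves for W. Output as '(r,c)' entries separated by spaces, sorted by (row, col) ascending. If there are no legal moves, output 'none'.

(2,3): no bracket -> illegal
(2,4): flips 1 -> legal
(2,5): no bracket -> illegal
(3,2): no bracket -> illegal
(3,5): flips 1 -> legal
(3,6): no bracket -> illegal
(4,2): flips 1 -> legal
(4,6): flips 1 -> legal
(5,2): no bracket -> illegal
(5,3): flips 1 -> legal
(5,4): no bracket -> illegal
(5,6): no bracket -> illegal
(6,4): no bracket -> illegal
(6,6): flips 1 -> legal
(7,4): no bracket -> illegal
(7,5): no bracket -> illegal
(7,6): no bracket -> illegal

Answer: (2,4) (3,5) (4,2) (4,6) (5,3) (6,6)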